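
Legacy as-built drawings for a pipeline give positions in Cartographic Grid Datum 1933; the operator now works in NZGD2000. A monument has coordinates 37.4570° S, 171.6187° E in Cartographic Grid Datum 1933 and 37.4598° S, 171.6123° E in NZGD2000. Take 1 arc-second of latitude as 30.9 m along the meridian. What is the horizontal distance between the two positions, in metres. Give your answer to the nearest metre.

645 m

Δφ = -37.4598° − -37.4570° = -0.0028°; Δλ = 171.6123° − 171.6187° = -0.0064°.
1° of latitude = 3600 × 30.90 = 111240 m.
ΔN = Δφ × 111240 = -311.5 m; ΔE = Δλ × 111240 × cos(-37.4570°) = -0.0064 × 111240 × 0.793810 = -565.1 m.
Distance = √(ΔE² + ΔN²) = √((-565.1)² + (-311.5)²) = 645.3 m.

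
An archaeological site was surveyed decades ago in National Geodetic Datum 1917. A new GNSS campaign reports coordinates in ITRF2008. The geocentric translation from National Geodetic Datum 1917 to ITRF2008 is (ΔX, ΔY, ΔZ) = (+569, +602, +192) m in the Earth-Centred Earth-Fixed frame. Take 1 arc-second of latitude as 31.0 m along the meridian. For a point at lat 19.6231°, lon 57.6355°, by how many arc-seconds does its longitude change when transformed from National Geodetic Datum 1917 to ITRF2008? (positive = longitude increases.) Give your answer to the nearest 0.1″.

sin φ = 0.335831, cos φ = 0.941922, sin λ = 0.844660, cos λ = 0.535304.
East component: ΔE = −sin λ·ΔX + cos λ·ΔY = −(0.844660)(569) + (0.535304)(602) = -158.36 m.
1° of latitude spans 3600 × 31.00 = 111600 m; at latitude φ, 1° of longitude spans that × cos φ = 105118.5 m, so Δλ = -158.36 / 105118.5 × 3600 = -5.423″.

Δλ = -5.4″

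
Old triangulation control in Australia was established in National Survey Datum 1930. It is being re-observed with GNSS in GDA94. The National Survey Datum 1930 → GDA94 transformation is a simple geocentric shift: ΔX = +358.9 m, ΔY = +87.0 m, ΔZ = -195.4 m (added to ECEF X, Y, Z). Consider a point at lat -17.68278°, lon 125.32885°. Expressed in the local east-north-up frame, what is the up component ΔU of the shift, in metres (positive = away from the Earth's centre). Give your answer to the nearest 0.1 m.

The local up (radial) axis is (cos φ cos λ, cos φ sin λ, sin φ), giving ΔU = -197.735 + 67.625 + 59.352 = -70.76 m.

ΔU = -70.8 m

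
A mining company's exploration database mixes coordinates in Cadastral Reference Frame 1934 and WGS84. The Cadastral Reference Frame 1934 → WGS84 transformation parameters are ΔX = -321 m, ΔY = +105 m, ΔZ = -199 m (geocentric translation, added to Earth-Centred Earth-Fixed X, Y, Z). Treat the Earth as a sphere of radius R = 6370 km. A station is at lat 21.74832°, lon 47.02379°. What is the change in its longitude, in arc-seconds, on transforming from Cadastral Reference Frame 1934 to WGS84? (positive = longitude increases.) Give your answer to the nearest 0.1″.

Δλ = 10.7″

sin φ = 0.370530, cos φ = 0.928820, sin λ = 0.731637, cos λ = 0.681695.
East component: ΔE = −sin λ·ΔX + cos λ·ΔY = −(0.731637)(-321) + (0.681695)(105) = 306.43 m.
1° of latitude spans πR/180 = 111177 m; at latitude φ, 1° of longitude spans that × cos φ = 103263.9 m, so Δλ = 306.43 / 103263.9 × 3600 = 10.683″.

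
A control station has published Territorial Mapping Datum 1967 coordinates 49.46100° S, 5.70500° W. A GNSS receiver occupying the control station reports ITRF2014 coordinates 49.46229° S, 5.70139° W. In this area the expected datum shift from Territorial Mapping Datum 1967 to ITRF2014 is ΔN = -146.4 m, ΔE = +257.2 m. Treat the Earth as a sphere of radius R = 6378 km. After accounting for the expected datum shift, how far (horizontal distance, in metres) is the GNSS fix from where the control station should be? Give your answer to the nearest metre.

5 m

Observed coordinate differences: Δφ = -0.00129°, Δλ = +0.00361°.
Converting to metres (1° lat = 111317 m, cos φ = 0.649965): observed ΔN = -143.6 m, observed ΔE = 261.2 m.
Subtracting the expected shift leaves a residual of -143.6 − (-146.4) = 2.8 m north and 261.2 − (257.2) = 4.0 m east.
Residual distance = √(2.8² + 4.0²) = 4.9 m.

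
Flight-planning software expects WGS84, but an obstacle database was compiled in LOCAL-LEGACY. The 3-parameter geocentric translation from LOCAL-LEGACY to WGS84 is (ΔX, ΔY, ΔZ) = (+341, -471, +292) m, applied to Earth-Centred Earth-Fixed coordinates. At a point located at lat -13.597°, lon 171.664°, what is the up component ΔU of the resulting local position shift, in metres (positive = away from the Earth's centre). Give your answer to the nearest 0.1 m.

ΔU = -463.0 m

The local up (radial) axis is (cos φ cos λ, cos φ sin λ, sin φ), giving ΔU = -327.941 − 66.371 − 68.647 = -462.96 m.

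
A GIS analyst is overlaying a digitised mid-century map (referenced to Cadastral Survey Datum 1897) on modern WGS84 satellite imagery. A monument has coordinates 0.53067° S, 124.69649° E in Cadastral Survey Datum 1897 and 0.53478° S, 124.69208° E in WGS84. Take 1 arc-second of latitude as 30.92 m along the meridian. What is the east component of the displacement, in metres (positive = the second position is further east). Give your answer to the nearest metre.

Δφ = -0.53478° − -0.53067° = -0.00411°; Δλ = 124.69208° − 124.69649° = -0.00441°.
1° of latitude = 3600 × 30.92 = 111312 m.
ΔN = Δφ × 111312 = -457.5 m; ΔE = Δλ × 111312 × cos(-0.53067°) = -0.00441 × 111312 × 0.999957 = -490.9 m.

ΔE = -491 m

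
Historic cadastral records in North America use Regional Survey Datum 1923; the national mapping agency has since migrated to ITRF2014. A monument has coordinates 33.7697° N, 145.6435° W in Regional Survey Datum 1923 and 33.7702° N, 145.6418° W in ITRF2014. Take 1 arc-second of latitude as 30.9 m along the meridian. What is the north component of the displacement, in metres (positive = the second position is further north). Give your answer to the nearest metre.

Δφ = 33.7702° − 33.7697° = +0.0005°; Δλ = -145.6418° − -145.6435° = +0.0017°.
1° of latitude = 3600 × 30.90 = 111240 m.
ΔN = Δφ × 111240 = 55.6 m; ΔE = Δλ × 111240 × cos(33.7697°) = +0.0017 × 111240 × 0.831279 = 157.2 m.

ΔN = 56 m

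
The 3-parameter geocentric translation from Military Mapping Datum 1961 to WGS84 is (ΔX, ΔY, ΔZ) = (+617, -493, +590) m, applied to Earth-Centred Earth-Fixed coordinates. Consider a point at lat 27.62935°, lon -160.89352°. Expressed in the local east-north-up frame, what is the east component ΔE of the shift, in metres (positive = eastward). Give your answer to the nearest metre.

ΔE = 668 m

The local east axis at (φ, λ) is (−sin λ, cos λ, 0), so ΔE = −sin(-160.89352°)·617 + cos(-160.89352°)·(-493) = 667.80 m.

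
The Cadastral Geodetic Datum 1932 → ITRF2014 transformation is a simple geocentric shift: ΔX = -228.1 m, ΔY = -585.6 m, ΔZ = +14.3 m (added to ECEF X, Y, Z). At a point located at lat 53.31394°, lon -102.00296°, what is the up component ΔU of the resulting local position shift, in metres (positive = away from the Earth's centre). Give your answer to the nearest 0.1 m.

ΔU = 382.0 m

The local up (radial) axis is (cos φ cos λ, cos φ sin λ, sin φ), giving ΔU = 28.340 + 342.206 + 11.467 = 382.01 m.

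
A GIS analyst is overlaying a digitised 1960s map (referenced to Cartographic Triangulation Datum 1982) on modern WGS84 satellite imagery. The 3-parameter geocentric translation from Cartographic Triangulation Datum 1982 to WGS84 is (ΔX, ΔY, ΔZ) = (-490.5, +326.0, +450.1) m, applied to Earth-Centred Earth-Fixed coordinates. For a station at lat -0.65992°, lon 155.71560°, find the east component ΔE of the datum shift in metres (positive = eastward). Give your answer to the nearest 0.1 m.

ΔE = -95.4 m

The local east axis at (φ, λ) is (−sin λ, cos λ, 0), so ΔE = −sin(155.71560°)·(-490.5) + cos(155.71560°)·326.0 = -95.43 m.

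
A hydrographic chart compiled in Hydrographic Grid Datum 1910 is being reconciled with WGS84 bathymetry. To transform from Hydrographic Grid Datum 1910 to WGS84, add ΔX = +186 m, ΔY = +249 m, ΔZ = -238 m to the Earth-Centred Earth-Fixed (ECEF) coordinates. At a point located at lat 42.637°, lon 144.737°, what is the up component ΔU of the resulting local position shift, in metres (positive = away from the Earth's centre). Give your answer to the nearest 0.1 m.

ΔU = -167.2 m

The local up (radial) axis is (cos φ cos λ, cos φ sin λ, sin φ), giving ΔU = -111.725 + 105.755 − 161.210 = -167.18 m.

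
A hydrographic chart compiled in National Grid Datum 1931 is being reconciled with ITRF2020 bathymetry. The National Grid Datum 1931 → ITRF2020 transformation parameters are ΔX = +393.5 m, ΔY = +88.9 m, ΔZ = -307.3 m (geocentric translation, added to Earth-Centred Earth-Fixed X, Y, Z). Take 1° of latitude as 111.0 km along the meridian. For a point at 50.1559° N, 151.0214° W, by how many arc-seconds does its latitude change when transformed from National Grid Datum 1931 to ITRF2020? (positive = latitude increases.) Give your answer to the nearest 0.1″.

Δφ = 3.3″

sin φ = 0.767791, cos φ = 0.640701, sin λ = -0.484483, cos λ = -0.874801.
North component: ΔN = −sin φ cos λ·ΔX − sin φ sin λ·ΔY + cos φ·ΔZ = −(0.767791)(-0.874801)(393.5) − (0.767791)(-0.484483)(88.9) + (0.640701)(-307.3) = 100.48 m.
1° of latitude spans 111000 m, so Δφ = 100.48 / 111000 × 3600 = 3.259″.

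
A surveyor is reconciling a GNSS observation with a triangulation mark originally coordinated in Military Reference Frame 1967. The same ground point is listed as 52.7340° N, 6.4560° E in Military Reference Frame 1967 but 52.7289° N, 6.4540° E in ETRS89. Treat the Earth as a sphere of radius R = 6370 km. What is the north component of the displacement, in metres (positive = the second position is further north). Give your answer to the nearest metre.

ΔN = -567 m

Δφ = 52.7289° − 52.7340° = -0.0051°; Δλ = 6.4540° − 6.4560° = -0.0020°.
1° along a meridian = πR/180 = 111177 m.
ΔN = Δφ × 111177 = -567.0 m; ΔE = Δλ × 111177 × cos(52.7340°) = -0.0020 × 111177 × 0.605516 = -134.6 m.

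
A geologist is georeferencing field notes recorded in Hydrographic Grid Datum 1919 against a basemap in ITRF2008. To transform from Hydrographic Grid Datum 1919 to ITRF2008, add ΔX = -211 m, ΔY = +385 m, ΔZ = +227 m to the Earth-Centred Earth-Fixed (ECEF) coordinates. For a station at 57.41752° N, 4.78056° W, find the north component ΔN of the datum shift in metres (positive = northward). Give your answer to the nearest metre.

The local north axis is (−sin φ cos λ, −sin φ sin λ, cos φ), giving ΔN = 177.174 + 27.036 + 122.242 = 326.45 m.

ΔN = 326 m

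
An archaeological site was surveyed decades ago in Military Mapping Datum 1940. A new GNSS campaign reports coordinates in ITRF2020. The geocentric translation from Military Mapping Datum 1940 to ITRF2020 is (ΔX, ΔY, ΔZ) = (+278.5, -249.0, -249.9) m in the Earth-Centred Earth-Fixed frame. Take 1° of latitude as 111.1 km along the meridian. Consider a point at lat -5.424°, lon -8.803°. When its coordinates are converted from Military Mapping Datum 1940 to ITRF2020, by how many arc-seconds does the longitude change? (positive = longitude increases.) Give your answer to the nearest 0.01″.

sin φ = -0.094525, cos φ = 0.995522, sin λ = -0.153038, cos λ = 0.988220.
East component: ΔE = −sin λ·ΔX + cos λ·ΔY = −(-0.153038)(278.5) + (0.988220)(-249.0) = -203.45 m.
1° of latitude spans 111100 m; at latitude φ, 1° of longitude spans that × cos φ = 110602.5 m, so Δλ = -203.45 / 110602.5 × 3600 = -6.622″.

Δλ = -6.62″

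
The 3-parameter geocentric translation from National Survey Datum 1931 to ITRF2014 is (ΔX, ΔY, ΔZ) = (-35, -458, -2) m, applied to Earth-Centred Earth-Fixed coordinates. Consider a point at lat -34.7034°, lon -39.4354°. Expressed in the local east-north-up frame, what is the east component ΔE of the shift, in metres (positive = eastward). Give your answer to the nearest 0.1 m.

ΔE = -376.0 m

The local east axis at (φ, λ) is (−sin λ, cos λ, 0), so ΔE = −sin(-39.4354°)·(-35) + cos(-39.4354°)·(-458) = -375.96 m.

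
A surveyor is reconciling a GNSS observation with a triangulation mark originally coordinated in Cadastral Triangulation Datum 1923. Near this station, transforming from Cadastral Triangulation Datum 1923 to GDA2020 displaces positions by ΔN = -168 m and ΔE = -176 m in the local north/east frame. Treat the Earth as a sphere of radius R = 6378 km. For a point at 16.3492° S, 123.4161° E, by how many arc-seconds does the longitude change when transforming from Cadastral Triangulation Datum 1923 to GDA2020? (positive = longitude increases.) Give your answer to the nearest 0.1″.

Δλ = -5.9″

At latitude -16.3492°, cos φ = 0.959564.
One radian of longitude at latitude φ spans R cos φ, so Δλ = ΔE / (R cos φ) = -176.0 / (6378000 × 0.959564) = -2.8758e-05 rad = -5.932″.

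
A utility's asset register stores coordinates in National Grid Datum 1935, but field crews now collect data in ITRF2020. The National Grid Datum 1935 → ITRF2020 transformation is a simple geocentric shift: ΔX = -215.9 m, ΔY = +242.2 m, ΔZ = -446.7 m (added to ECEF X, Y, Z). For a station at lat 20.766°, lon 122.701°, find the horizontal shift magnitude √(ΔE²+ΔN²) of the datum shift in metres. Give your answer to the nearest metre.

The local east axis at (φ, λ) is (−sin λ, cos λ, 0), so ΔE = −sin(122.701°)·(-215.9) + cos(122.701°)·242.2 = 50.83 m.
The local north axis is (−sin φ cos λ, −sin φ sin λ, cos φ), giving ΔN = -41.355 − 72.262 − 417.681 = -531.30 m.
Horizontal magnitude = √(ΔE² + ΔN²) = √(50.83² + (-531.30)²) = 533.72 m.

534 m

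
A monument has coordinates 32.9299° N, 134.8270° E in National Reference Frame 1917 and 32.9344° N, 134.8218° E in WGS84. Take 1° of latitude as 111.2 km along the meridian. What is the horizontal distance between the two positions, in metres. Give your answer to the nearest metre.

697 m

Δφ = 32.9344° − 32.9299° = +0.0045°; Δλ = 134.8218° − 134.8270° = -0.0052°.
ΔN = Δφ × 111200 = 500.4 m; ΔE = Δλ × 111200 × cos(32.9299°) = -0.0052 × 111200 × 0.839336 = -485.3 m.
Distance = √(ΔE² + ΔN²) = √((-485.3)² + 500.4²) = 697.1 m.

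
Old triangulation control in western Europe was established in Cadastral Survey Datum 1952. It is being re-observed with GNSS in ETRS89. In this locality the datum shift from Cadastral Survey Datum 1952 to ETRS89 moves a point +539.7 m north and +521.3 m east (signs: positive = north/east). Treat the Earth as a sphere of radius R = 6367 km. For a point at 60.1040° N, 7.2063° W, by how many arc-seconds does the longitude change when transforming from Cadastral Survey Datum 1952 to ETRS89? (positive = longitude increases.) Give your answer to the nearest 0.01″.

Δλ = 33.88″

At latitude 60.1040°, cos φ = 0.498427.
One radian of longitude at latitude φ spans R cos φ, so Δλ = ΔE / (R cos φ) = 521.3 / (6367000 × 0.498427) = 1.6427e-04 rad = 33.883″.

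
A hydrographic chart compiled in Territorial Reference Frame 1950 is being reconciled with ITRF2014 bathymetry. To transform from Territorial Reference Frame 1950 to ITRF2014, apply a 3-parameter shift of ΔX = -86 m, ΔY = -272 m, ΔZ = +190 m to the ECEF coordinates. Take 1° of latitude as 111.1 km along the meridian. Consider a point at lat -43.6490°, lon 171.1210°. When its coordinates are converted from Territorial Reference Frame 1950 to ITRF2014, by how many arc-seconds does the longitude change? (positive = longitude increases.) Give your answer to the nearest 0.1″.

Δλ = 12.6″

sin φ = -0.690239, cos φ = 0.723582, sin λ = 0.154348, cos λ = -0.988017.
East component: ΔE = −sin λ·ΔX + cos λ·ΔY = −(0.154348)(-86) + (-0.988017)(-272) = 282.01 m.
1° of latitude spans 111100 m; at latitude φ, 1° of longitude spans that × cos φ = 80389.9 m, so Δλ = 282.01 / 80389.9 × 3600 = 12.629″.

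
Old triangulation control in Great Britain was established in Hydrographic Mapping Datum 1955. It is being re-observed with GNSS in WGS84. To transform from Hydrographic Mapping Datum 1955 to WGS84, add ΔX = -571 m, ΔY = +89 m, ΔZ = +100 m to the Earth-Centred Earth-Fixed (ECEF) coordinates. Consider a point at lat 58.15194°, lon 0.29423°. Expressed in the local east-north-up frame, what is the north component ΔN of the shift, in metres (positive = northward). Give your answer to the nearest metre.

The local north axis is (−sin φ cos λ, −sin φ sin λ, cos φ), giving ΔN = 485.030 − 0.388 + 52.767 = 537.41 m.

ΔN = 537 m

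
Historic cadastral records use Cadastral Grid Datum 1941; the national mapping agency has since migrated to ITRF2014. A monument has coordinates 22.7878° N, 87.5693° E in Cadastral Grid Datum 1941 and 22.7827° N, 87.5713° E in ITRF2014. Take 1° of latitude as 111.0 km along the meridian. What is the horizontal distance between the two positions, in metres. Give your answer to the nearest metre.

602 m

Δφ = 22.7827° − 22.7878° = -0.0051°; Δλ = 87.5713° − 87.5693° = +0.0020°.
ΔN = Δφ × 111000 = -566.1 m; ΔE = Δλ × 111000 × cos(22.7878°) = +0.0020 × 111000 × 0.921946 = 204.7 m.
Distance = √(ΔE² + ΔN²) = √(204.7² + (-566.1)²) = 602.0 m.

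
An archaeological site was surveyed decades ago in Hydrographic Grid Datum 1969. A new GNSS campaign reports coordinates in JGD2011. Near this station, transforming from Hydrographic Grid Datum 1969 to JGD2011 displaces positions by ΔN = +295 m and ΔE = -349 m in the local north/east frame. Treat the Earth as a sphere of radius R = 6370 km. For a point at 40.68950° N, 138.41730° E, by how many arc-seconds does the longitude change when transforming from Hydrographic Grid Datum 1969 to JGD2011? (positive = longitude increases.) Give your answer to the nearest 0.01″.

Δλ = -14.90″

At latitude 40.68950°, cos φ = 0.758254.
One radian of longitude at latitude φ spans R cos φ, so Δλ = ΔE / (R cos φ) = -349.0 / (6370000 × 0.758254) = -7.2256e-05 rad = -14.904″.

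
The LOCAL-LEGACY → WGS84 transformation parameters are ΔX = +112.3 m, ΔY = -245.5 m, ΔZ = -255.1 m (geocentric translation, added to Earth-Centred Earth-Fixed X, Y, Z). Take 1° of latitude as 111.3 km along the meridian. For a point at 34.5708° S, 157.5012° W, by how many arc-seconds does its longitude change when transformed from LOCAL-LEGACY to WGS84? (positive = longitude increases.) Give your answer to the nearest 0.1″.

Δλ = 10.6″

sin φ = -0.567424, cos φ = 0.823426, sin λ = -0.382664, cos λ = -0.923888.
East component: ΔE = −sin λ·ΔX + cos λ·ΔY = −(-0.382664)(112.3) + (-0.923888)(-245.5) = 269.79 m.
1° of latitude spans 111300 m; at latitude φ, 1° of longitude spans that × cos φ = 91647.3 m, so Δλ = 269.79 / 91647.3 × 3600 = 10.598″.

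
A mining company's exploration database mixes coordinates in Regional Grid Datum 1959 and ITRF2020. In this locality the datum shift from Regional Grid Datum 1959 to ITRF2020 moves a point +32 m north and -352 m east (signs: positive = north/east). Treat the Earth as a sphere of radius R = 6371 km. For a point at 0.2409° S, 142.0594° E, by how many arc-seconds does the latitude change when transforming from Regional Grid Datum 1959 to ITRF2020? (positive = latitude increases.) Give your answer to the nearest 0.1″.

On a sphere of radius R, 1 rad of latitude = R, so Δφ = ΔN / R = 32.0 / 6371000 = 5.0228e-06 rad = 1.036″.

Δφ = 1.0″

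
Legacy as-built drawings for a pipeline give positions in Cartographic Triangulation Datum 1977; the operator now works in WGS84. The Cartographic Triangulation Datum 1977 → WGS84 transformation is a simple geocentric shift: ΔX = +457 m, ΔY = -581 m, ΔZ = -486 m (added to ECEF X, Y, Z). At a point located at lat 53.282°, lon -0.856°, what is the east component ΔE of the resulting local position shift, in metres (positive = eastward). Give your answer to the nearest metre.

At φ = 53.282°, λ = -0.856°: sin φ = 0.801588, cos φ = 0.597877, sin λ = -0.014939, cos λ = 0.999888.
ΔE = −sin λ·ΔX + cos λ·ΔY = −(-0.014939)·(457) + (0.999888)·(-581) = -574.11 m.

ΔE = -574 m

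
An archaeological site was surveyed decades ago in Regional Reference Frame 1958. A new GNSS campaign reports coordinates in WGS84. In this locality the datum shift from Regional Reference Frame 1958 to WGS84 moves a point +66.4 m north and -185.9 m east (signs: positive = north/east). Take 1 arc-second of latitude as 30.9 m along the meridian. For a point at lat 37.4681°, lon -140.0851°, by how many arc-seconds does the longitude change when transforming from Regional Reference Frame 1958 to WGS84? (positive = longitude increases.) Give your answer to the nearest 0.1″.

Δλ = -7.6″

At latitude 37.4681°, cos φ = 0.793692.
1″ of longitude at this latitude = 30.90 × cos φ = 24.5251 m, so Δλ = -185.9 / 24.5251 = -7.580″.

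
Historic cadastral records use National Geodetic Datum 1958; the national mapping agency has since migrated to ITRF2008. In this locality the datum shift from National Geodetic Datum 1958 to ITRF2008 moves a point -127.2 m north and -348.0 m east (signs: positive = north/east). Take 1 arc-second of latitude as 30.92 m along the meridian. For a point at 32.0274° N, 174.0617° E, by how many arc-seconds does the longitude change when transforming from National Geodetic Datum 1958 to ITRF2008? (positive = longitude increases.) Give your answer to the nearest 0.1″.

Δλ = -13.3″

At latitude 32.0274°, cos φ = 0.847795.
1″ of longitude at this latitude = 30.92 × cos φ = 26.2138 m, so Δλ = -348.0 / 26.2138 = -13.275″.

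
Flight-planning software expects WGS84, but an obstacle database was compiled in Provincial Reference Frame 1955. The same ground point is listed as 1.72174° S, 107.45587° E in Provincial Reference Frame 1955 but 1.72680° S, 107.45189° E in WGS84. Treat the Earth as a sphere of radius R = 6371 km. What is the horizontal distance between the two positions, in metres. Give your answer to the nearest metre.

716 m

Δφ = -1.72680° − -1.72174° = -0.00506°; Δλ = 107.45189° − 107.45587° = -0.00398°.
1° along a meridian = πR/180 = 111195 m.
ΔN = Δφ × 111195 = -562.6 m; ΔE = Δλ × 111195 × cos(-1.72174°) = -0.00398 × 111195 × 0.999549 = -442.4 m.
Distance = √(ΔE² + ΔN²) = √((-442.4)² + (-562.6)²) = 715.7 m.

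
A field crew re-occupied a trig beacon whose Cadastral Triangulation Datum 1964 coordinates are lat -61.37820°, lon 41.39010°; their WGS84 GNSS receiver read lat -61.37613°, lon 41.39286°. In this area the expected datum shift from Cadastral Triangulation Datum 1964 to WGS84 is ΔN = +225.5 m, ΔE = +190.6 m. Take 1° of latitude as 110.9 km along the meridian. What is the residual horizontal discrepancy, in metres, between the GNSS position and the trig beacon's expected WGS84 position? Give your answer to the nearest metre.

44 m

Observed coordinate differences: Δφ = +0.00207°, Δλ = +0.00276°.
Converting to metres (1° lat = 110900 m, cos φ = 0.479026): observed ΔN = 229.6 m, observed ΔE = 146.6 m.
Subtracting the expected shift leaves a residual of 229.6 − (225.5) = 4.1 m north and 146.6 − (190.6) = -44.0 m east.
Residual distance = √(4.1² + (-44.0)²) = 44.2 m.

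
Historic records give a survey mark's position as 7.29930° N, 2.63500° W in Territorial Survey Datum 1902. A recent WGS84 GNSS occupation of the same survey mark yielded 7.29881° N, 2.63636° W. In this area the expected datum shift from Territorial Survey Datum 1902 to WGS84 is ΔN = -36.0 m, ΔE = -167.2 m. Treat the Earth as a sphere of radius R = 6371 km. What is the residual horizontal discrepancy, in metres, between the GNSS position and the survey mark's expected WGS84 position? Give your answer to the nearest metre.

25 m

Observed coordinate differences: Δφ = -0.00049°, Δλ = -0.00136°.
Converting to metres (1° lat = 111195 m, cos φ = 0.991896): observed ΔN = -54.5 m, observed ΔE = -150.0 m.
Subtracting the expected shift leaves a residual of -54.5 − (-36.0) = -18.5 m north and -150.0 − (-167.2) = 17.2 m east.
Residual distance = √((-18.5)² + 17.2²) = 25.3 m.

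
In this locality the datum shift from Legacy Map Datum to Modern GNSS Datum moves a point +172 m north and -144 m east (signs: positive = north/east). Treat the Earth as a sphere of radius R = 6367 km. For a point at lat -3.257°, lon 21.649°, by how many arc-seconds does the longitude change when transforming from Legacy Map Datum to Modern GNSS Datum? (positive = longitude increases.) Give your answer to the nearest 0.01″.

At latitude -3.257°, cos φ = 0.998385.
One radian of longitude at latitude φ spans R cos φ, so Δλ = ΔE / (R cos φ) = -144.0 / (6367000 × 0.998385) = -2.2653e-05 rad = -4.673″.

Δλ = -4.67″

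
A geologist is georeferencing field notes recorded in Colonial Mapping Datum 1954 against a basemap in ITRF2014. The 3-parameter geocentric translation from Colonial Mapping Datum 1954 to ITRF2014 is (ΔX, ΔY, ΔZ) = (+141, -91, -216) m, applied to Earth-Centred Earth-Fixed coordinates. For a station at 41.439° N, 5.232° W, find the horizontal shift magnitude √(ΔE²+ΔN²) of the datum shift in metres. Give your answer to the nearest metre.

The local east axis at (φ, λ) is (−sin λ, cos λ, 0), so ΔE = −sin(-5.232°)·141 + cos(-5.232°)·(-91) = -77.76 m.
The local north axis is (−sin φ cos λ, −sin φ sin λ, cos φ), giving ΔN = -92.928 − 5.492 − 161.927 = -260.35 m.
Horizontal magnitude = √(ΔE² + ΔN²) = √((-77.76)² + (-260.35)²) = 271.71 m.

272 m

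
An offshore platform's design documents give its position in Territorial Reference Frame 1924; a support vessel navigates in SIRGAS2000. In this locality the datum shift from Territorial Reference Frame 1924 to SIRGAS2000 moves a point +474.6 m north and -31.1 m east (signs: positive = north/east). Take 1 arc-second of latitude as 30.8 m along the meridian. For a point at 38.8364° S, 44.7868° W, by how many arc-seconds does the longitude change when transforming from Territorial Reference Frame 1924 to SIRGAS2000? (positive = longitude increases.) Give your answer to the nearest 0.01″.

Δλ = -1.30″

At latitude -38.8364°, cos φ = 0.778940.
1″ of longitude at this latitude = 30.80 × cos φ = 23.9913 m, so Δλ = -31.1 / 23.9913 = -1.296″.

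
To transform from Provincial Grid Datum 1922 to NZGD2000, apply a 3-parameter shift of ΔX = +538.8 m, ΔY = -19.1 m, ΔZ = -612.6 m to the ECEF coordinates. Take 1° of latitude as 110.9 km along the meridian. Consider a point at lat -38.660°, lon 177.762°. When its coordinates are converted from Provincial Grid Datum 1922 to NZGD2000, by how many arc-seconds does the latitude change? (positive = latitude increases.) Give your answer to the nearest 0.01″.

Δφ = -26.46″

sin φ = -0.624698, cos φ = 0.780867, sin λ = 0.039051, cos λ = -0.999237.
North component: ΔN = −sin φ cos λ·ΔX − sin φ sin λ·ΔY + cos φ·ΔZ = −(-0.624698)(-0.999237)(538.8) − (-0.624698)(0.039051)(-19.1) + (0.780867)(-612.6) = -815.16 m.
1° of latitude spans 110900 m, so Δφ = -815.16 / 110900 × 3600 = -26.461″.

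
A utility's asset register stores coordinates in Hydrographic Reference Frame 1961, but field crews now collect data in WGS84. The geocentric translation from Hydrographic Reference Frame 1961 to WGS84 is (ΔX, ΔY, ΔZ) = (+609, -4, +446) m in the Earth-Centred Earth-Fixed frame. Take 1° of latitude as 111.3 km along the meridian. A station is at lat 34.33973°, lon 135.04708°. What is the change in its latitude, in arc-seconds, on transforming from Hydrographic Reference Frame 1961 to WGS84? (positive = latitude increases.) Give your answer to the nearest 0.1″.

Δφ = 19.8″

sin φ = 0.564099, cos φ = 0.825707, sin λ = 0.706526, cos λ = -0.707688.
North component: ΔN = −sin φ cos λ·ΔX − sin φ sin λ·ΔY + cos φ·ΔZ = −(0.564099)(-0.707688)(609) − (0.564099)(0.706526)(-4) + (0.825707)(446) = 612.98 m.
1° of latitude spans 111300 m, so Δφ = 612.98 / 111300 × 3600 = 19.827″.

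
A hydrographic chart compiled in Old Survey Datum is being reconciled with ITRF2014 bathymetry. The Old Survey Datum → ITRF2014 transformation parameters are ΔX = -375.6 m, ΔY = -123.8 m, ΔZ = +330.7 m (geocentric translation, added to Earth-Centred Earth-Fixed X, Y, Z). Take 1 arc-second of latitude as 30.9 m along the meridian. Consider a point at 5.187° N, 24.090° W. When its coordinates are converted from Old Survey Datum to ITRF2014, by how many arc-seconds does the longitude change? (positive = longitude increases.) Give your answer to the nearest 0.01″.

sin φ = 0.090407, cos φ = 0.995905, sin λ = -0.408171, cos λ = 0.912905.
East component: ΔE = −sin λ·ΔX + cos λ·ΔY = −(-0.408171)(-375.6) + (0.912905)(-123.8) = -266.33 m.
1° of latitude spans 3600 × 30.90 = 111240 m; at latitude φ, 1° of longitude spans that × cos φ = 110784.5 m, so Δλ = -266.33 / 110784.5 × 3600 = -8.654″.

Δλ = -8.65″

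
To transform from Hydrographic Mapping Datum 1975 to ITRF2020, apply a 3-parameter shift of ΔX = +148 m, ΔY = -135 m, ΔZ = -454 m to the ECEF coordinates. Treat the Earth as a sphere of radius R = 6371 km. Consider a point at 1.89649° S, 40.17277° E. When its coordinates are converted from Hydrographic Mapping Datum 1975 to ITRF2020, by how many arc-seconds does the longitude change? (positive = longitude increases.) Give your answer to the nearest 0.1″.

sin φ = -0.033094, cos φ = 0.999452, sin λ = 0.645095, cos λ = 0.764103.
East component: ΔE = −sin λ·ΔX + cos λ·ΔY = −(0.645095)(148) + (0.764103)(-135) = -198.63 m.
1° of latitude spans πR/180 = 111195 m; at latitude φ, 1° of longitude spans that × cos φ = 111134.0 m, so Δλ = -198.63 / 111134.0 × 3600 = -6.434″.

Δλ = -6.4″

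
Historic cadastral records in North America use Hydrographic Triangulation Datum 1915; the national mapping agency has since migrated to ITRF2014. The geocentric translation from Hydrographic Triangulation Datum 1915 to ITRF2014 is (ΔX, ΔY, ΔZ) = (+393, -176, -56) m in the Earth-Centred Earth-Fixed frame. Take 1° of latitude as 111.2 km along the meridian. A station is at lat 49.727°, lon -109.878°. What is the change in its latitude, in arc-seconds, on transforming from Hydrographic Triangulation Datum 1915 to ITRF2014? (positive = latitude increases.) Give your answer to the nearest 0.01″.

sin φ = 0.762973, cos φ = 0.646430, sin λ = -0.940419, cos λ = -0.340018.
North component: ΔN = −sin φ cos λ·ΔX − sin φ sin λ·ΔY + cos φ·ΔZ = −(0.762973)(-0.340018)(393) − (0.762973)(-0.940419)(-176) + (0.646430)(-56) = -60.53 m.
1° of latitude spans 111200 m, so Δφ = -60.53 / 111200 × 3600 = -1.960″.

Δφ = -1.96″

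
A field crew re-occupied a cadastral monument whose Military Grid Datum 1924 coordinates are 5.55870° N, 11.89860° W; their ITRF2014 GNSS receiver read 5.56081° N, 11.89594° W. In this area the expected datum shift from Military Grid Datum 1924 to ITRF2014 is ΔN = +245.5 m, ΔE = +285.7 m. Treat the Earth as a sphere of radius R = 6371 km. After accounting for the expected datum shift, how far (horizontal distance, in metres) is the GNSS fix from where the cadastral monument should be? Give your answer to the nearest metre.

Observed coordinate differences: Δφ = +0.00211°, Δλ = +0.00266°.
Converting to metres (1° lat = 111195 m, cos φ = 0.995297): observed ΔN = 234.6 m, observed ΔE = 294.4 m.
Subtracting the expected shift leaves a residual of 234.6 − (245.5) = -10.9 m north and 294.4 − (285.7) = 8.7 m east.
Residual distance = √((-10.9)² + 8.7²) = 13.9 m.

14 m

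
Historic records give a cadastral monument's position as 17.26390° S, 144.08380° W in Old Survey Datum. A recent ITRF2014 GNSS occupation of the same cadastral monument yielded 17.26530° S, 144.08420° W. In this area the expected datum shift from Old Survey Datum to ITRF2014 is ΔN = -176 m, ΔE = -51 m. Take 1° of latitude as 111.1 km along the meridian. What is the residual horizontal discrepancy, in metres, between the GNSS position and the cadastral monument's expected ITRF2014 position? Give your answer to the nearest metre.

22 m

Observed coordinate differences: Δφ = -0.00140°, Δλ = -0.00040°.
Converting to metres (1° lat = 111100 m, cos φ = 0.954948): observed ΔN = -155.5 m, observed ΔE = -42.4 m.
Subtracting the expected shift leaves a residual of -155.5 − (-176) = 20.5 m north and -42.4 − (-51) = 8.6 m east.
Residual distance = √(20.5² + 8.6²) = 22.2 m.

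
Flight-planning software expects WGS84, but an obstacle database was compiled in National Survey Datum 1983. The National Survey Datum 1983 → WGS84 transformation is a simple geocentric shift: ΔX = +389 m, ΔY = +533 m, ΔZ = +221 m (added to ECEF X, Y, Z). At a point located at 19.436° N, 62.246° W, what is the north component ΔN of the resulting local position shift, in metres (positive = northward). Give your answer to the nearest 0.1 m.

ΔN = 305.1 m

At φ = 19.436°, λ = -62.246°: sin φ = 0.332754, cos φ = 0.943014, sin λ = -0.884955, cos λ = 0.465676.
ΔN = −sin φ cos λ·ΔX − sin φ sin λ·ΔY + cos φ·ΔZ = −(0.332754)(0.465676)(389) − (0.332754)(-0.884955)(533) + (0.943014)(221) = 305.08 m.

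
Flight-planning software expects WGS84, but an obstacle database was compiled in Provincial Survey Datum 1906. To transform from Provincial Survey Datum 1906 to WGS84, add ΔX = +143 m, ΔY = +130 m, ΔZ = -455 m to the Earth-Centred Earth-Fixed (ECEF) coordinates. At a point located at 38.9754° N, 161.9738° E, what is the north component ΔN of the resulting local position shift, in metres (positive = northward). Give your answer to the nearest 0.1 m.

ΔN = -293.5 m

At φ = 38.9754°, λ = 161.9738°: sin φ = 0.628987, cos φ = 0.777416, sin λ = 0.309452, cos λ = -0.950915.
ΔN = −sin φ cos λ·ΔX − sin φ sin λ·ΔY + cos φ·ΔZ = −(0.628987)(-0.950915)(143) − (0.628987)(0.309452)(130) + (0.777416)(-455) = -293.50 m.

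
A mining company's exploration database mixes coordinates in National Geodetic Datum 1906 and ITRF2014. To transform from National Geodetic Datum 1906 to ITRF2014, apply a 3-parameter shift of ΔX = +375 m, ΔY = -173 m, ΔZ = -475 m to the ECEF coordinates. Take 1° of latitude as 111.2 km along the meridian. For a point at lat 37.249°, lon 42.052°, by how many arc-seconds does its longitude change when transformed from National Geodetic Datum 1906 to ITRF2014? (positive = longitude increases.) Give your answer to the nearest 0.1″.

Δλ = -15.4″

sin φ = 0.605280, cos φ = 0.796013, sin λ = 0.669805, cos λ = 0.742537.
East component: ΔE = −sin λ·ΔX + cos λ·ΔY = −(0.669805)(375) + (0.742537)(-173) = -379.64 m.
1° of latitude spans 111200 m; at latitude φ, 1° of longitude spans that × cos φ = 88516.6 m, so Δλ = -379.64 / 88516.6 × 3600 = -15.440″.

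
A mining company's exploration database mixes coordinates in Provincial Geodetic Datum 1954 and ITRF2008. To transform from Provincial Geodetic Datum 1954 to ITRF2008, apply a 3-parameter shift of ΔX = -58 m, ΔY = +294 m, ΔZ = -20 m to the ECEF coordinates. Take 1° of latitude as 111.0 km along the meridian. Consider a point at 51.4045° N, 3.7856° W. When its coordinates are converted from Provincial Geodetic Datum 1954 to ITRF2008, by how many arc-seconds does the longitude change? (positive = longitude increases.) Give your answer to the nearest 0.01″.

sin φ = 0.781569, cos φ = 0.623818, sin λ = -0.066023, cos λ = 0.997818.
East component: ΔE = −sin λ·ΔX + cos λ·ΔY = −(-0.066023)(-58) + (0.997818)(294) = 289.53 m.
1° of latitude spans 111000 m; at latitude φ, 1° of longitude spans that × cos φ = 69243.8 m, so Δλ = 289.53 / 69243.8 × 3600 = 15.053″.

Δλ = 15.05″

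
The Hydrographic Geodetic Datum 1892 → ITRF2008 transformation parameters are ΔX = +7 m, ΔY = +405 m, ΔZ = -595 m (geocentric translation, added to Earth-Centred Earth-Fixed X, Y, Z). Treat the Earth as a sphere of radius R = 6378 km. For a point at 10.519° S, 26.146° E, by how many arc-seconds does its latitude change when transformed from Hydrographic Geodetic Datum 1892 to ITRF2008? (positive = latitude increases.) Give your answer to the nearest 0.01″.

Δφ = -17.83″

sin φ = -0.182562, cos φ = 0.983194, sin λ = 0.440660, cos λ = 0.897674.
North component: ΔN = −sin φ cos λ·ΔX − sin φ sin λ·ΔY + cos φ·ΔZ = −(-0.182562)(0.897674)(7) − (-0.182562)(0.440660)(405) + (0.983194)(-595) = -551.27 m.
1° of latitude spans πR/180 = 111317 m, so Δφ = -551.27 / 111317 × 3600 = -17.828″.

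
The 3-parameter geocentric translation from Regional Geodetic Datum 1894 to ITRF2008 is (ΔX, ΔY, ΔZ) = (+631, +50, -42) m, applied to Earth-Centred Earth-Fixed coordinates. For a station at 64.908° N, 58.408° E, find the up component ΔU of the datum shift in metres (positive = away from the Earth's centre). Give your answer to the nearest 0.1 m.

At φ = 64.908°, λ = 58.408°: sin φ = 0.905628, cos φ = 0.424073, sin λ = 0.851800, cos λ = 0.523867.
ΔU = cos φ cos λ·ΔX + cos φ sin λ·ΔY + sin φ·ΔZ = (0.424073)(0.523867)(631) + (0.424073)(0.851800)(50) + (0.905628)(-42) = 120.21 m.

ΔU = 120.2 m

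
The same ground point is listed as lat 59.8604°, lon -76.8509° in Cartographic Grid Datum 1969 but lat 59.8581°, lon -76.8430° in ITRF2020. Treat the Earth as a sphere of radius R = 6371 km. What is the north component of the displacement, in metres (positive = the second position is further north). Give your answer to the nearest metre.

Δφ = 59.8581° − 59.8604° = -0.0023°; Δλ = -76.8430° − -76.8509° = +0.0079°.
1° along a meridian = πR/180 = 111195 m.
ΔN = Δφ × 111195 = -255.7 m; ΔE = Δλ × 111195 × cos(59.8604°) = +0.0079 × 111195 × 0.502109 = 441.1 m.

ΔN = -256 m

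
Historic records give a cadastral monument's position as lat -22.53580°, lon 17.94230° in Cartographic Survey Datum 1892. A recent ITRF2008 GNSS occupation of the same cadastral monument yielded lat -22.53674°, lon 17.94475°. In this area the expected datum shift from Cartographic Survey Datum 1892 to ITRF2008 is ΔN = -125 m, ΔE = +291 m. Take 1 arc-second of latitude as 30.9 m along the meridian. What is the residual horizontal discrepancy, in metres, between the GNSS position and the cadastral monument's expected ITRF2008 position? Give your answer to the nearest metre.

Observed coordinate differences: Δφ = -0.00094°, Δλ = +0.00245°.
Converting to metres (1° lat = 111240 m, cos φ = 0.923640): observed ΔN = -104.6 m, observed ΔE = 251.7 m.
Subtracting the expected shift leaves a residual of -104.6 − (-125) = 20.4 m north and 251.7 − (291) = -39.3 m east.
Residual distance = √(20.4² + (-39.3)²) = 44.3 m.

44 m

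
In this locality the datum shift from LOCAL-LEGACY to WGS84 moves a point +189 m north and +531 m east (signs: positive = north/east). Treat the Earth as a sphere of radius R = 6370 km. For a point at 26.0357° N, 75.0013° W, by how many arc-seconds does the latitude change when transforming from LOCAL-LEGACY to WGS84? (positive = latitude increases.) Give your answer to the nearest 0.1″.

Δφ = 6.1″

On a sphere of radius R, 1 rad of latitude = R, so Δφ = ΔN / R = 189.0 / 6370000 = 2.9670e-05 rad = 6.120″.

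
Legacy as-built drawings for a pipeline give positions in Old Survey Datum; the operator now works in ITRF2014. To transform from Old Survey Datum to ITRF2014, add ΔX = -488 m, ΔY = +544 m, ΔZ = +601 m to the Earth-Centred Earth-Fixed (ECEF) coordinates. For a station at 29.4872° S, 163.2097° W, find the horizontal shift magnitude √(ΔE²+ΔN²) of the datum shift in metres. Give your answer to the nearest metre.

946 m

At φ = -29.4872°, λ = -163.2097°: sin φ = -0.492229, cos φ = 0.870466, sin λ = -0.288870, cos λ = -0.957368.
ΔE = −sin λ·ΔX + cos λ·ΔY = −(-0.288870)·(-488) + (-0.957368)·(544) = -661.78 m.
ΔN = −sin φ cos λ·ΔX − sin φ sin λ·ΔY + cos φ·ΔZ = −(-0.492229)(-0.957368)(-488) − (-0.492229)(-0.288870)(544) + (0.870466)(601) = 675.77 m.
Horizontal magnitude = √(ΔE² + ΔN²) = √((-661.78)² + 675.77²) = 945.84 m.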